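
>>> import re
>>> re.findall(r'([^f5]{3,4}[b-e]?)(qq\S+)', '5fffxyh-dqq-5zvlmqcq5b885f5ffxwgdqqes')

[('xyh-d', 'qq-5zvlmqcq5b885f5ffxwgdqqes')]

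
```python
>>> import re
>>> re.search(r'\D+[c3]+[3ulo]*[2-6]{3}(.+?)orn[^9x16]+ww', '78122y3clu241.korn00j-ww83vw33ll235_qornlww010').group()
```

'vw33ll235_qornlww'

The match spans [26:43] → 'vw33ll235_qornlww'.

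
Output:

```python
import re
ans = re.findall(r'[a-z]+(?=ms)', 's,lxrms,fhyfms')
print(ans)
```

Because the assertion is zero-width, the text it checks is not consumed and won't appear in the result.
With no groups in the pattern, `findall` gives back each whole match — 2 here.

['lxr', 'fhyf']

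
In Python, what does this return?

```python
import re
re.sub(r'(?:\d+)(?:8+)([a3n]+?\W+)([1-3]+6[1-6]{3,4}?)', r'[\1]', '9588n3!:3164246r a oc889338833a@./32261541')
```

The pattern matches one or more of a digit (non-capturing group); then one or more of a literal '8' (non-capturing group); then one or more of one of [a3n] (lazy), then one or more of a non-word character (captured); then one or more of a character in [1-3], then a literal '6', then 3 to 4 of a character in [1-6] (lazy) (captured).
Matches: at [0:14] → '9588n3!:316424'; at [21:41] → '889338833a@./3226154'.
The replacement refers to a captured group, so each match is rewritten using its own captured text.

'[n3!:]6r a oc[33a@./]1'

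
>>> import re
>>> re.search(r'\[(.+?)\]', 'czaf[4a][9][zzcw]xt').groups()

('4a',)

Lazy quantifiers expand one character at a time until the remainder of the pattern can match.
Unlike `match`, `search` isn't anchored — it looks for the pattern anywhere in the string.
The match spans [4:8] → '[4a]'.
Captured: group 1 = '4a'.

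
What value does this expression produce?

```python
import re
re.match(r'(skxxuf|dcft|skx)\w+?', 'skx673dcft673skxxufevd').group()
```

'skx6'

`match` is anchored at position 0; if the pattern doesn't fit there, it returns None.
The match spans [0:4] → 'skx6'.
Captured: group 1 = 'skx'.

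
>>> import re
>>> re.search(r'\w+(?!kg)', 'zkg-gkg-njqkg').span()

(0, 3)

The negative lookaround is zero-width — it rules out positions where the adjacent text would match, without consuming anything.
`re.search` tries every starting position until one works.
The match spans [0:3] → 'zkg'.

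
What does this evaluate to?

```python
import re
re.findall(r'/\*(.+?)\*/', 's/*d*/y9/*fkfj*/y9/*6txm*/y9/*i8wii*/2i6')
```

Lazy quantifiers expand one character at a time until the remainder of the pattern can match.
Scanning left to right: at [1:6] match '/*d*/', group 1 = 'd'; at [8:16] match '/*fkfj*/', group 1 = 'fkfj'; at [18:26] match '/*6txm*/', group 1 = '6txm'; at [28:37] match '/*i8wii*/', group 1 = 'i8wii'.
With a single group, `findall` returns only what that group captured — 4 items.

['d', 'fkfj', '6txm', 'i8wii']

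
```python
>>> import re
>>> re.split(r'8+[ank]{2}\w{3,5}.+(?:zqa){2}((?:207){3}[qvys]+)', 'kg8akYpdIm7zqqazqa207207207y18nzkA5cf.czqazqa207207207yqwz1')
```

The pattern matches one or more of a literal '8', then exactly 2 of one of [ank]; then 3 to 5 of a word character, then one or more of any character, then the literal 'zqa' repeated 2 times; then the literal '207' repeated 3 times, then one or more of one of [qvys] (captured).
Matches to split on: at [2:56] → '8akYpdIm7zqqazqa207207207y18nzkA5cf.czqazqa207207207yq'.
Because the pattern has a capturing group, `split` also inserts each captured text between the pieces.

['kg', '207207207yq', 'wz1']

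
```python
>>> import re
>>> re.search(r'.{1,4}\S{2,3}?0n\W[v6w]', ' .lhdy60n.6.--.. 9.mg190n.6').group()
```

Pattern: 1 to 4 of any character, then 2 to 3 of a non-whitespace character (lazy), then the literal '0n'; then a non-word character, then one of [v6w].
`re.search` tries every starting position until one works.
The match spans [0:11] → ' .lhdy60n.6'.

' .lhdy60n.6'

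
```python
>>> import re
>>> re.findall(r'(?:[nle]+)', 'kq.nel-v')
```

This matches one or more of one of [nle] (non-capturing group).
Matches: at [3:6] → 'nel'.
With no groups in the pattern, `findall` gives back each whole match — 1 here.

['nel']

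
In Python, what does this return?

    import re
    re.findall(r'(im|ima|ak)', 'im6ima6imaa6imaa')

The regex engine tests alternatives in the order written; an earlier branch that matches wins even if a later one would match more.
With a single group, `findall` returns only what that group captured — 4 items.

['im', 'im', 'im', 'im']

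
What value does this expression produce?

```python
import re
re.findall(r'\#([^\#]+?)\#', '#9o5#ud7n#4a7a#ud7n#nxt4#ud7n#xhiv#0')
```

['9o5', '4a7a', 'nxt4', 'xhiv']

Scanning left to right: at [0:5] match '#9o5#', group 1 = '9o5'; at [9:15] match '#4a7a#', group 1 = '4a7a'; at [19:25] match '#nxt4#', group 1 = 'nxt4'; at [29:35] match '#xhiv#', group 1 = 'xhiv'.
With a single group, `findall` returns only what that group captured — 4 items.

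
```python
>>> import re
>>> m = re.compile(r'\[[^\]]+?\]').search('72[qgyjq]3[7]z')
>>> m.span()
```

The match spans [2:9] → '[qgyjq]'.

(2, 9)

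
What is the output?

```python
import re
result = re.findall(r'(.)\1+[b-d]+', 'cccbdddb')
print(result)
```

['c']

The backreference `\1` re-matches whatever the first group consumed, character for character.
Walking the string: at [0:8] match 'cccbdddb', group 1 = 'c'.
Because there's exactly one group, `findall` drops the full match and keeps group 1 from the one hit.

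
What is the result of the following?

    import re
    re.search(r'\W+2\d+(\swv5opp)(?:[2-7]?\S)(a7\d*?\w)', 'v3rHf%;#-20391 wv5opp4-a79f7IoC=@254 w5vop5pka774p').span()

(5, 26)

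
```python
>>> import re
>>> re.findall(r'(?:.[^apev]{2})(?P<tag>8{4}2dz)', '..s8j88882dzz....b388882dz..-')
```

`findall` collects group 1 from each match (2 total).

['88882dz', '88882dz']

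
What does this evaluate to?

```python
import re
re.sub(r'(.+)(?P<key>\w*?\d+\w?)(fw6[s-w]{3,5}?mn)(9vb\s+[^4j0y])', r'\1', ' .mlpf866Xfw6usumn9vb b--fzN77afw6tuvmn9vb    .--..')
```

The pattern matches one or more of any character (captured); then zero or more of a word character (lazy), then one or more of a digit, then optionally a word character (captured as 'key'); then the literal 'fw6', then 3 to 5 of a character in [s-w] (lazy), then the literal 'mn' (captured); then the literal '9vb', then one or more of whitespace, then any character except [4j0y] (captured).
Each match is replaced using the text its own group 1 captured.

' .mlpf866Xfw6usumn9vb b--fzN7--..'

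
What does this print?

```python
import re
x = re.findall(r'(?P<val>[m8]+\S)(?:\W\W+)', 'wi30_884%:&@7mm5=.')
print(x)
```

['884', 'mm5']

This matches one or more of one of [m8], then a non-whitespace character (captured as 'val'); then a non-word character, then one or more of a non-word character (non-capturing group).
Scanning left to right: at [5:12] match '884%:&@', group 1 = '884'; at [13:18] match 'mm5=.', group 1 = 'mm5'.
`findall` collects group 1 from each match (2 total).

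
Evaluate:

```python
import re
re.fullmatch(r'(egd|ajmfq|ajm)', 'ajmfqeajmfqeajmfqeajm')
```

None

`re.fullmatch` is like wrapping the pattern in `^…$` (in single-line mode).
Here there's no way to consume every character, so the call returns None.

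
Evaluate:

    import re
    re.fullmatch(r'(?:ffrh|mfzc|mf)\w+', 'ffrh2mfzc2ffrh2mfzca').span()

`fullmatch` succeeds only if the pattern covers the string from start to end.
The match spans [0:20] → 'ffrh2mfzc2ffrh2mfzca'.

(0, 20)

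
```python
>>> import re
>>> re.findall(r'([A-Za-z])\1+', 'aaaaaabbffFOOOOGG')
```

`\1` is not a pattern — it's the concrete string captured by group 1, re-applied verbatim.
Walking the string: at [0:6] match 'aaaaaa', group 1 = 'a'; at [6:8] match 'bb', group 1 = 'b'; at [8:10] match 'ff', group 1 = 'f'; at [11:15] match 'OOOO', group 1 = 'O'; at [15:17] match 'GG', group 1 = 'G'.
`findall` collects group 1 from each match (5 total).

['a', 'b', 'f', 'O', 'G']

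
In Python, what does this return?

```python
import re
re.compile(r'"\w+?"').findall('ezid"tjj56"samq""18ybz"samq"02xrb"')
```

Walking the string: at [4:11] → '"tjj56"'; at [16:23] → '"18ybz"'; at [27:34] → '"02xrb"'.
No capturing groups, so `findall` returns the 3 full match strings.

['"tjj56"', '"18ybz"', '"02xrb"']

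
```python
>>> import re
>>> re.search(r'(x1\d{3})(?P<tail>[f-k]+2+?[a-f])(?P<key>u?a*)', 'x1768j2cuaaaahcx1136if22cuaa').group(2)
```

'j2c'

Pattern: the literal 'x1', then exactly 3 of a digit (captured); then one or more of a character in [f-k], then one or more of a literal '2' (lazy), then a character in [a-f] (captured as 'tail'); then optionally the literal 'u', then zero or more of the literal 'a' (captured as 'key').
`re.search` tries every starting position until one works.
The match spans [0:13] → 'x1768j2cuaaaa'.
Captured: group 1 = 'x1768', group 2 = 'j2c', group 3 = 'uaaaa'.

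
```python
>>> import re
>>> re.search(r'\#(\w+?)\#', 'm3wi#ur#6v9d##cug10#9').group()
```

'#ur#'

`re.search` tries every starting position until one works.
The match spans [4:8] → '#ur#'.
Captured: group 1 = 'ur'.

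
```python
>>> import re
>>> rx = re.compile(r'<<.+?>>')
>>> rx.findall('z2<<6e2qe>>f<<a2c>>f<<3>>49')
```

Lazy quantifiers expand one character at a time until the remainder of the pattern can match.
Walking the string: at [2:11] → '<<6e2qe>>'; at [12:19] → '<<a2c>>'; at [20:25] → '<<3>>'.
No capturing groups, so `findall` returns the 3 full match strings.

['<<6e2qe>>', '<<a2c>>', '<<3>>']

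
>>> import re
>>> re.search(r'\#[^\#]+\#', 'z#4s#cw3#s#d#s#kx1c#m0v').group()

'#4s#'

`search` walks the string left to right and returns the first match it finds.
The match spans [1:5] → '#4s#'.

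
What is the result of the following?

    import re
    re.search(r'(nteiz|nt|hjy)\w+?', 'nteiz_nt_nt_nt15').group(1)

The regex engine tests alternatives in the order written; an earlier branch that matches wins even if a later one would match more.
`re.search` tries every starting position until one works.
The match spans [0:6] → 'nteiz_'.
Captured: group 1 = 'nteiz'.

'nteiz'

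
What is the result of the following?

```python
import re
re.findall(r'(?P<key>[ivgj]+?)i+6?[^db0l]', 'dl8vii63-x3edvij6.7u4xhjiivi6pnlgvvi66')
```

A non-greedy quantifier consumes as few characters as it can — just enough that the remainder of the pattern still matches from where it stops; whatever follows it matches normally.
One capturing group, so `findall` returns just the captured substring from each match — 4 in all.

['v', 'v', 'j', 'gvv']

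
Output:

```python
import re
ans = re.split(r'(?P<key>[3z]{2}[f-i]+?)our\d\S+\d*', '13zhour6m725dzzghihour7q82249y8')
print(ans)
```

Pattern: exactly 2 of one of [3z], then one or more of a character in [f-i] (lazy) (captured as 'key'); then the literal 'our', then a digit; then one or more of a non-whitespace character, then zero or more of a digit.
Matches to split on: at [1:31] → '3zhour6m725dzzghihour7q82249y8'.
The group in the pattern means `split` returns the separators' captures alongside the pieces.

['1', '3zh', '']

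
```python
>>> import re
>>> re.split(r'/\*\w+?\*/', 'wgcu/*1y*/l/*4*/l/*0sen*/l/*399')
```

['wgcu', 'l', 'l', 'l/*399']

Each match becomes a cut point; 4 segments remain.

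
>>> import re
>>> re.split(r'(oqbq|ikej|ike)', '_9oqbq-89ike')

Matches to split on: at [2:6] → 'oqbq'; at [9:12] → 'ike'.
With a capturing group present, the delimiter's captured portion is kept in the result list.

['_9', 'oqbq', '-89', 'ike', '']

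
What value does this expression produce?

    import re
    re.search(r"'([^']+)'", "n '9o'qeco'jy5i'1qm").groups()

Unlike `match`, `search` isn't anchored — it looks for the pattern anywhere in the string.
The match spans [2:6] → "'9o'".
Captured: group 1 = '9o'.

('9o',)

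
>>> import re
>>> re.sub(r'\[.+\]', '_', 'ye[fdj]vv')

'ye_vv'

Matches: at [2:7] → '[fdj]'.
Each match is replaced by '_'.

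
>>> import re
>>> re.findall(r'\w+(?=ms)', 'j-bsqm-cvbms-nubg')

['cvb']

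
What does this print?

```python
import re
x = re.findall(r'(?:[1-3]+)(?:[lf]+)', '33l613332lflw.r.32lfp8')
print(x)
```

['33l', '13332lfl', '32lf']

Pattern: one or more of a character in [1-3] (non-capturing group); then one or more of one of [lf] (non-capturing group).
Walking the string: at [0:3] → '33l'; at [4:12] → '13332lfl'; at [16:20] → '32lf'.
No capturing groups, so `findall` returns the 3 full match strings.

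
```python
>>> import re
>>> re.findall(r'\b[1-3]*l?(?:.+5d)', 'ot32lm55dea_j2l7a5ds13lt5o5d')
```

['ot32lm55dea_j2l7a5ds13lt5o5d']

Pattern: a word boundary (`\b`, zero-width); then zero or more of a character in [1-3], then optionally a literal 'l'; then one or more of any character, then the literal '5d' (non-capturing group).
Matches: at [0:28] → 'ot32lm55dea_j2l7a5ds13lt5o5d'.
Since nothing is captured, `findall` lists the 1 matched substring directly.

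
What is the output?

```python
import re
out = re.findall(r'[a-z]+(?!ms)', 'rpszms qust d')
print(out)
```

A negative assertion filters positions out without eating any characters.
Matches: at [0:6] → 'rpszms'; at [7:11] → 'qust'; at [12:13] → 'd'.
With no groups in the pattern, `findall` gives back each whole match — 3 here.

['rpszms', 'qust', 'd']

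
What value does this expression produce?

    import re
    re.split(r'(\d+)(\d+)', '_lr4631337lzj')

['_lr', '463133', '7', 'lzj']

This matches one or more of a digit (captured); then one or more of a digit (captured).
Matches to split on: at [3:10] → '4631337'.
With a capturing group present, the delimiter's captured portion is kept in the result list.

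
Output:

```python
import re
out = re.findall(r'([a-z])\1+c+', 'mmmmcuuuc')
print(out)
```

After group 1 captures some text, `\1` only succeeds where that same text appears again.
Because there's exactly one group, `findall` drops the full match and keeps group 1 from each hit.

['m', 'u']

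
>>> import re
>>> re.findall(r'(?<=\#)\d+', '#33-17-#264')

['33', '264']

The positive lookaround only admits positions where the adjacent text matches; those characters stay outside the span.
With no groups in the pattern, `findall` gives back each whole match — 2 here.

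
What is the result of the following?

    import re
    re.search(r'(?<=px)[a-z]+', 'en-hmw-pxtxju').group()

The lookaround is zero-width — it requires the adjacent text to match without consuming it, so the asserted text isn't part of the match.
Unlike `match`, `search` isn't anchored — it looks for the pattern anywhere in the string.
The match spans [9:13] → 'txju'.

'txju'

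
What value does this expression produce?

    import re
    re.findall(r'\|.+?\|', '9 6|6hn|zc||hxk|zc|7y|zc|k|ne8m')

['|6hn|', '||hxk|', '|7y|', '|k|']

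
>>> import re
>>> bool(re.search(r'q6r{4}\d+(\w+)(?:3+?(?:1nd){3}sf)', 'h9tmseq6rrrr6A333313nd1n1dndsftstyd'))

False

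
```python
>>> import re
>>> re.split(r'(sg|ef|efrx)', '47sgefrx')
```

Alternation isn't longest-match — the leftmost alternative that fits at this position is chosen.
Matches to split on: at [2:4] → 'sg'; at [4:6] → 'ef'.
`re.split` interleaves the captured-group text with the surrounding fragments.

['47', 'sg', '', 'ef', 'rx']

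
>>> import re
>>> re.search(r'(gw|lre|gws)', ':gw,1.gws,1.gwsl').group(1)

`re.search` scans for the first position where the pattern succeeds.
The match spans [1:3] → 'gw'.
Captured: group 1 = 'gw'.

'gw'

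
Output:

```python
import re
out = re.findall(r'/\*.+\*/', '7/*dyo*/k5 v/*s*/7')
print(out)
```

No capturing groups, so `findall` returns the 1 full match string.

['/*dyo*/k5 v/*s*/']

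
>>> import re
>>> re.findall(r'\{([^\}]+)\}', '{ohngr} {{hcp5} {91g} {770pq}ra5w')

['ohngr', '{hcp5', '91g', '770pq']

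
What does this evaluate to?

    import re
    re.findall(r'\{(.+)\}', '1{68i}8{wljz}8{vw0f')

['68i}8{wljz']

With a single group, `findall` returns only what that group captured — 1 item.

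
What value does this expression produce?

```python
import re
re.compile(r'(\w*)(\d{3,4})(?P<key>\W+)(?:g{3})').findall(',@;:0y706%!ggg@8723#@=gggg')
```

`findall` packs the 3 group values into a tuple for every match.

[('0y', '706', '%!'), ('8', '723', '#@=')]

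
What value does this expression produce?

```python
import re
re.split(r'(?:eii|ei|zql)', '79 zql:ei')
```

['79 ', ':', '']

Matches to split on: at [3:6] → 'zql'; at [7:9] → 'ei'.
The string is cut at each match, leaving 3 pieces.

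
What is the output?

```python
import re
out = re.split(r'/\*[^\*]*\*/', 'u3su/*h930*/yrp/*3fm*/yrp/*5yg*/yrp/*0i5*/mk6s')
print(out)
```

['u3su', 'yrp', 'yrp', 'yrp', 'mk6s']

Each match becomes a cut point; 5 segments remain.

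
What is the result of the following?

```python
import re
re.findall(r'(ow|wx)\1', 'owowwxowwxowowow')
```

['ow', 'ow']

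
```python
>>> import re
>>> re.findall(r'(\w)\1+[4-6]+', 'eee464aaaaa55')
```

After group 1 captures some text, `\1` only succeeds where that same text appears again.
Walking the string: at [0:6] match 'eee464', group 1 = 'e'; at [6:13] match 'aaaaa55', group 1 = 'a'.
Because there's exactly one group, `findall` drops the full match and keeps group 1 from each hit.

['e', 'a']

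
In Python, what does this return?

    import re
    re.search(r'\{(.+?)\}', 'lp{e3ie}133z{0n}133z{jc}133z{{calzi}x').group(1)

The `?` after the quantifier makes it lazy — it takes as little as possible before letting the rest of the pattern try.
Unlike `match`, `search` isn't anchored — it looks for the pattern anywhere in the string.
The match spans [2:8] → '{e3ie}'.
Captured: group 1 = 'e3ie'.

'e3ie'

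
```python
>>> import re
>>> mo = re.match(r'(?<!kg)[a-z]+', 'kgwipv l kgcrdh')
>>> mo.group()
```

'kgwipv'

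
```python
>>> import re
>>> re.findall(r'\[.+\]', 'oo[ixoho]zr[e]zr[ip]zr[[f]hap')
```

['[ixoho]zr[e]zr[ip]zr[[f]']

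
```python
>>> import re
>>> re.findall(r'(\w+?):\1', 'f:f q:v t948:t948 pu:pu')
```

['f', 't948', 'pu']

After group 1 captures some text, `\1` only succeeds where that same text appears again.
Scanning left to right: at [0:3] match 'f:f', group 1 = 'f'; at [8:17] match 't948:t948', group 1 = 't948'; at [18:23] match 'pu:pu', group 1 = 'pu'.
One capturing group, so `findall` returns just the captured substring from each match — 3 in all.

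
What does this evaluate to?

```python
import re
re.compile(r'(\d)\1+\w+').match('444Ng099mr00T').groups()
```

('4',)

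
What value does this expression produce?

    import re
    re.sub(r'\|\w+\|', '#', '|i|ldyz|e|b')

'#ldyz#b'

Matches: at [0:3] → '|i|'; at [7:10] → '|e|'.
Each match is replaced by '#'.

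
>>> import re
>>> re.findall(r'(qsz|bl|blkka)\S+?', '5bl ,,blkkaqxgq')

The regex engine tests alternatives in the order written; an earlier branch that matches wins even if a later one would match more.
With a single group, `findall` returns only what that group captured — 1 item.

['bl']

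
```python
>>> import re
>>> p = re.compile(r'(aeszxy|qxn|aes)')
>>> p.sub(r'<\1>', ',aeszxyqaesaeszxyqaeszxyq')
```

`|` is ordered: at each position the engine commits to the first alternative that works.
Matches: at [1:7] → 'aeszxy'; at [8:11] → 'aes'; at [11:17] → 'aeszxy'; at [18:24] → 'aeszxy'.
The replacement refers to a captured group, so each match is rewritten using its own captured text.

',<aeszxy>q<aes><aeszxy>q<aeszxy>q'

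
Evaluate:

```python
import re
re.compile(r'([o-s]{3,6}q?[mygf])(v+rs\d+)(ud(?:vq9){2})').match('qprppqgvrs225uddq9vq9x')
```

None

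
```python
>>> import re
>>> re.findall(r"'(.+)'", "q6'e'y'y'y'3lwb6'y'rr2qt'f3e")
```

["e'y'y'y'3lwb6'y'rr2qt"]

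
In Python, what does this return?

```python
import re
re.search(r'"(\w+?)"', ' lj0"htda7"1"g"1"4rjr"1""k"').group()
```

`search` walks the string left to right and returns the first match it finds.
The match spans [4:11] → '"htda7"'.
Captured: group 1 = 'htda7'.

'"htda7"'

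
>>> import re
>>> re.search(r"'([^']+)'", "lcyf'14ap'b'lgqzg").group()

"'14ap'"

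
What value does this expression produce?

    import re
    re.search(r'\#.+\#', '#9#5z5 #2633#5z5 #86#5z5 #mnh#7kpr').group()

'#9#5z5 #2633#5z5 #86#5z5 #mnh#'

`re.search` scans for the first position where the pattern succeeds.
The match spans [0:30] → '#9#5z5 #2633#5z5 #86#5z5 #mnh#'.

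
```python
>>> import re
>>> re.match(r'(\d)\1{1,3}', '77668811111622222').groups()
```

('7',)

`\1` is not a pattern — it's the concrete string captured by group 1, re-applied verbatim.
`re.match` won't scan ahead — the pattern has to work from the very first character.
The match spans [0:2] → '77'.
Captured: group 1 = '7'.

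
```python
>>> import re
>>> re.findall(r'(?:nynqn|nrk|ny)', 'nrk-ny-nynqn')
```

['nrk', 'ny', 'nynqn']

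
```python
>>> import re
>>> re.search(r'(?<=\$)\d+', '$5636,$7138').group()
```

'5636'

Lookahead/lookbehind check context without consuming it, so the matched span excludes the asserted characters.
`search` walks the string left to right and returns the first match it finds.
The match spans [1:5] → '5636'.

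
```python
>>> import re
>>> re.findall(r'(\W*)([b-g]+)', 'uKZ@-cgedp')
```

Pattern: zero or more of a non-word character (captured); then one or more of a character in [b-g] (captured).
Scanning left to right: at [3:9] match '@-cged', groups = ('@-', 'cged').
With 2 capturing groups, `findall` returns a 2-tuple per match.

[('@-', 'cged')]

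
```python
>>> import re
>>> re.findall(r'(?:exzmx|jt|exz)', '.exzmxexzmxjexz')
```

['exzmx', 'exzmx', 'exz']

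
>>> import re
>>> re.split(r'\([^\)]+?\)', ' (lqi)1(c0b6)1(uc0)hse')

[' ', '1', '1', 'hse']

Matches to split on: at [1:6] → '(lqi)'; at [7:13] → '(c0b6)'; at [14:19] → '(uc0)'.
The string is cut at each match, leaving 4 pieces.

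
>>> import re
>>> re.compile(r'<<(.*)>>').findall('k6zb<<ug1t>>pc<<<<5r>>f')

['ug1t>>pc<<<<5r']

Because there's exactly one group, `findall` drops the full match and keeps group 1 from the one hit.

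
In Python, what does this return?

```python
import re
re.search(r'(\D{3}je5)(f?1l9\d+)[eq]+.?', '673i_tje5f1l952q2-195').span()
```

(3, 17)

This matches exactly 3 of a non-digit, then the literal 'je5' (captured); then optionally the literal 'f', then the literal '1l9', then one or more of a digit (captured); then one or more of one of [eq], then optionally any character.
Unlike `match`, `search` isn't anchored — it looks for the pattern anywhere in the string.
The match spans [3:17] → 'i_tje5f1l952q2'.
Captured: group 1 = 'i_tje5', group 2 = 'f1l952'.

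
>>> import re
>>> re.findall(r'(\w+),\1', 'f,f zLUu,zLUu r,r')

A backreference is literal: `\1` must see the identical characters the first group matched.
One capturing group, so `findall` returns just the captured substring from each match — 3 in all.

['f', 'zLUu', 'r']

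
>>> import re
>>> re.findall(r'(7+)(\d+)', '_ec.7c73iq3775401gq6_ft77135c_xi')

2 groups means each result is a tuple of 2 captured strings — 3 here.

[('7', '3'), ('77', '5401'), ('77', '135')]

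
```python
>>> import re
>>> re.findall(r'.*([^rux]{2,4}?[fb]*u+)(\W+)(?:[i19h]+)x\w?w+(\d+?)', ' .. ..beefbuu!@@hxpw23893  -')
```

[('fbuu', '!@@', '2')]

A non-greedy quantifier consumes as few characters as it can — just enough that the remainder of the pattern still matches from where it stops; whatever follows it matches normally.
With 3 capturing groups, `findall` returns a 3-tuple per match.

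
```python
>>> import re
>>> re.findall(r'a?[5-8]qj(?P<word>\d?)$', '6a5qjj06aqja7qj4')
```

['4']

Because there's exactly one group, `findall` drops the full match and keeps group 1 from the one hit.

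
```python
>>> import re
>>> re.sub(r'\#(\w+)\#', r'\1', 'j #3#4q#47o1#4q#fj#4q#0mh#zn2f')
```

'j 34q47o14qfj4q0mhzn2f'

Matches: at [2:5] → '#3#'; at [7:13] → '#47o1#'; at [15:19] → '#fj#'; at [21:26] → '#0mh#'.
Each match is replaced using the text its own group 1 captured.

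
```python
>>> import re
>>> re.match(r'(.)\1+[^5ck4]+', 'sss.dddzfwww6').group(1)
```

The backreference `\1` re-matches whatever the first group consumed, character for character.
`match` is anchored at position 0; if the pattern doesn't fit there, it returns None.
The match spans [0:13] → 'sss.dddzfwww6'.
Captured: group 1 = 's'.

's'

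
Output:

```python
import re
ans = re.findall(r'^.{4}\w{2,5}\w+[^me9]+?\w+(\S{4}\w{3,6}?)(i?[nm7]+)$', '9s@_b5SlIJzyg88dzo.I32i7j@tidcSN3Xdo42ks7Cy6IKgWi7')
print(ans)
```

[('y6IKgWi', '7')]

Multiple groups make `findall` return tuples — one 2-tuple for the one match.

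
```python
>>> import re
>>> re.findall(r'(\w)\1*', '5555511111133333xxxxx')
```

A backreference is literal: `\1` must see the identical characters the first group matched.
Matches: at [0:5] match '55555', group 1 = '5'; at [5:11] match '111111', group 1 = '1'; at [11:16] match '33333', group 1 = '3'; at [16:21] match 'xxxxx', group 1 = 'x'.
One capturing group, so `findall` returns just the captured substring from each match — 4 in all.

['5', '1', '3', 'x']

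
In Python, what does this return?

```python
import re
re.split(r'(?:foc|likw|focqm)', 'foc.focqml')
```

['', '.', 'qml']

Branches in `(...|...)` are attempted left-to-right; the first branch that allows the whole pattern to succeed is taken.
Matches to split on: at [0:3] → 'foc'; at [4:7] → 'foc'.
The string is cut at each match, leaving 3 pieces.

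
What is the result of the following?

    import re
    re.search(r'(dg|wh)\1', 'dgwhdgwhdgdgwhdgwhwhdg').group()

'dgdg'

`\1` has to match the exact text group 1 already captured.
`re.search` scans for the first position where the pattern succeeds.
The match spans [8:12] → 'dgdg'.
Captured: group 1 = 'dg'.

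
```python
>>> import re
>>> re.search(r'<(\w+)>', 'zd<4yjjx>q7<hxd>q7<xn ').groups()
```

('4yjjx',)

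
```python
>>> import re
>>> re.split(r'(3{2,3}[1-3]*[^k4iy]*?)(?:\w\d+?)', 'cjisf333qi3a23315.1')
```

['cjisf', '333q', 'a2', '33', '.1']

Pattern: 2 to 3 of a literal '3', then zero or more of a character in [1-3], then zero or more of any character except [k4iy] (lazy) (captured); then a word character, then one or more of a digit (lazy) (non-capturing group).
Matches to split on: at [5:11] → '333qi3'; at [13:17] → '3315'.
With a capturing group present, the delimiter's captured portion is kept in the result list.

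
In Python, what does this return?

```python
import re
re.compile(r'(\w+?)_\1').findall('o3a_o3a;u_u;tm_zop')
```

['o3a', 'u']

`\1` is not a pattern — it's the concrete string captured by group 1, re-applied verbatim.
Matches: at [0:7] match 'o3a_o3a', group 1 = 'o3a'; at [8:11] match 'u_u', group 1 = 'u'.
Because there's exactly one group, `findall` drops the full match and keeps group 1 from each hit.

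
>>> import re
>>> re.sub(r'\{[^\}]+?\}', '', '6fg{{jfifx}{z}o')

`sub` substitutes '' at each match site.

'6fgo'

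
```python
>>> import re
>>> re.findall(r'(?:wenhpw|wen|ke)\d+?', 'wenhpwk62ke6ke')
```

['ke6']

With no groups in the pattern, `findall` gives back each whole match — 1 here.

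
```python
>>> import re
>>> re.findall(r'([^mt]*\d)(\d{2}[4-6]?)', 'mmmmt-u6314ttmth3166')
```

[('-u63', '14'), ('h31', '66')]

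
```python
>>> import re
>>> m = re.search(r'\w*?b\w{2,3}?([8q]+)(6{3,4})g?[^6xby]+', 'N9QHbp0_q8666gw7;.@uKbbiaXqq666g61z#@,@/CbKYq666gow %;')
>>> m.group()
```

'N9QHbp0_q8666gw7;.@uK'

The match spans [0:21] → 'N9QHbp0_q8666gw7;.@uK'.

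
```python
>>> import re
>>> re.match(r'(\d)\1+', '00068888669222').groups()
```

('0',)

A backreference is literal: `\1` must see the identical characters the first group matched.
With `match`, the pattern is implicitly anchored at the beginning.
The match spans [0:3] → '000'.
Captured: group 1 = '0'.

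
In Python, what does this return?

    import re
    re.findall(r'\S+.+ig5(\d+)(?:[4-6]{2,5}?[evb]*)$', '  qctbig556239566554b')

['562395665']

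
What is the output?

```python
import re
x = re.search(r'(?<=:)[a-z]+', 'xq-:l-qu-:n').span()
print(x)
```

The lookaround is zero-width — it requires the adjacent text to match without consuming it, so the asserted text isn't part of the match.
Unlike `match`, `search` isn't anchored — it looks for the pattern anywhere in the string.
The match spans [4:5] → 'l'.

(4, 5)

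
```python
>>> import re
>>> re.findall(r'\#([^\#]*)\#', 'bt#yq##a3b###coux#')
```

['yq', 'a3b', '']

Scanning left to right: at [2:6] match '#yq#', group 1 = 'yq'; at [6:11] match '#a3b#', group 1 = 'a3b'; at [11:13] match '##', group 1 = ''.
One capturing group, so `findall` returns just the captured substring from each match — 3 in all.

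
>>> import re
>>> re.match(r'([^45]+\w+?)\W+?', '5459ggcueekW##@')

None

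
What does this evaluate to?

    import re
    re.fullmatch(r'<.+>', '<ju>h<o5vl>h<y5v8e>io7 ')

None

`re.fullmatch` requires the pattern to consume the entire string.
Here there's no way to consume every character, so the call returns None.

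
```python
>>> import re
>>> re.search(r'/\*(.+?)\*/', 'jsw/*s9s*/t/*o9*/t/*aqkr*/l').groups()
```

('s9s',)

Because the quantifier is non-greedy, it stops expanding at the earliest point where the rest of the pattern can succeed.
`re.search` scans for the first position where the pattern succeeds.
The match spans [3:10] → '/*s9s*/'.
Captured: group 1 = 's9s'.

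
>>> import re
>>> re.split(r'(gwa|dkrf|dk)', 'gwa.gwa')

Matches to split on: at [0:3] → 'gwa'; at [4:7] → 'gwa'.
The group in the pattern means `split` returns the separators' captures alongside the pieces.

['', 'gwa', '.', 'gwa', '']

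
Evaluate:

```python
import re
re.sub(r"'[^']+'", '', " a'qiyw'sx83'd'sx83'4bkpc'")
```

Every occurrence is swapped for ''.

' asx83sx83'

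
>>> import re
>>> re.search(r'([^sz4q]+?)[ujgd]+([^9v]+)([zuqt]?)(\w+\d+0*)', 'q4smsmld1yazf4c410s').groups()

The match spans [5:18] → 'mld1yazf4c410'.
Captured: group 1 = 'ml', group 2 = '1yazf4c4', group 3 = '', group 4 = '10'.

('ml', '1yazf4c4', '', '10')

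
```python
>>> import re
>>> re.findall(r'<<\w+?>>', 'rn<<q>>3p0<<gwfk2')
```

Scanning left to right: at [2:7] → '<<q>>'.
No capturing groups, so `findall` returns the 1 full match string.

['<<q>>']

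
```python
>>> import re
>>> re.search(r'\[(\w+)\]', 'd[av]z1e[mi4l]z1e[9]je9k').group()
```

The match spans [1:5] → '[av]'.

'[av]'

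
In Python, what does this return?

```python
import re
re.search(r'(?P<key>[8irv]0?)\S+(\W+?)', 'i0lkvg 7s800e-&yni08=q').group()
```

Pattern: one of [8irv], then optionally a literal '0' (captured as 'key'); then one or more of a non-whitespace character; then one or more of a non-word character (lazy) (captured).
`search` walks the string left to right and returns the first match it finds.
The match spans [0:7] → 'i0lkvg '.
Captured: group 1 = 'i0', group 2 = ' '.

'i0lkvg '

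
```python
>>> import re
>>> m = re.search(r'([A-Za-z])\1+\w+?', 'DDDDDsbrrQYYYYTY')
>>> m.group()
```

'DDDDDs'

A backreference is literal: `\1` must see the identical characters the first group matched.
Unlike `match`, `search` isn't anchored — it looks for the pattern anywhere in the string.
The match spans [0:6] → 'DDDDDs'.
Captured: group 1 = 'D'.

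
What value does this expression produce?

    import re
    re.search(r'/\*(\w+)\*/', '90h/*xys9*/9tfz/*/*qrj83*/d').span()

Unlike `match`, `search` isn't anchored — it looks for the pattern anywhere in the string.
The match spans [3:11] → '/*xys9*/'.
Captured: group 1 = 'xys9'.

(3, 11)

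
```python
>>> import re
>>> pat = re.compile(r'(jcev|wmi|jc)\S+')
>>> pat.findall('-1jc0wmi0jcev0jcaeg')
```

['jc']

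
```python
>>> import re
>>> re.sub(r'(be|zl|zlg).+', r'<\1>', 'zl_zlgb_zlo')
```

Matches: at [0:11] → 'zl_zlgb_zlo'.
Each match is replaced using the text its own group 1 captured.

'<zl>'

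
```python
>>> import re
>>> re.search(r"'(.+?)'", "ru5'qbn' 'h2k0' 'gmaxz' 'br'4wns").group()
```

The match spans [3:8] → "'qbn'".

"'qbn'"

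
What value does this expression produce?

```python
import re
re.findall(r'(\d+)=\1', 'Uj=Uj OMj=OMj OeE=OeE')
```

[]

The backreference `\1` re-matches whatever the first group consumed, character for character.
With a single group, `findall` returns only what that group captured — 0 items.
Nothing in the string satisfies the pattern, so the list is empty.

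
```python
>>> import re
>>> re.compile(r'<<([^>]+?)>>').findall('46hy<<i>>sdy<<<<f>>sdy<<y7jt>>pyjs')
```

With a single group, `findall` returns only what that group captured — 3 items.

['i', '<<f', 'y7jt']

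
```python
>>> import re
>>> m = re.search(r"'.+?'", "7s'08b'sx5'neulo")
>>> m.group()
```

"'08b'"

`re.search` scans for the first position where the pattern succeeds.
The match spans [2:7] → "'08b'".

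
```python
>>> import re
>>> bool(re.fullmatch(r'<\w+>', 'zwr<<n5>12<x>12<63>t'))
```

`re.fullmatch` is like wrapping the pattern in `^…$` (in single-line mode).
Here there's no way to consume every character, so the call returns None, and `bool(None)` is False.

False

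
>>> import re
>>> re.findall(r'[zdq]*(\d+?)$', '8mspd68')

Pattern: zero or more of one of [zdq]; then one or more of a digit (lazy) (captured); then anchored at the end.
Scanning left to right: at [4:7] match 'd68', group 1 = '68'.
One capturing group, so `findall` returns just the captured substring from the one match — 1 in all.

['68']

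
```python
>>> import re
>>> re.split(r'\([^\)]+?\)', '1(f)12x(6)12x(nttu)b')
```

Splitting on the pattern gives 4 pieces.

['1', '12x', '12x', 'b']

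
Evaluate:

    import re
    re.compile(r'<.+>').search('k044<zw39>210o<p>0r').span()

The match spans [4:17] → '<zw39>210o<p>'.

(4, 17)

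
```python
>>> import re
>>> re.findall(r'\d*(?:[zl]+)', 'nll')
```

['ll']

The pattern matches zero or more of a digit; then one or more of one of [zl] (non-capturing group).
Scanning left to right: at [1:3] → 'll'.
With no groups in the pattern, `findall` gives back each whole match — 1 here.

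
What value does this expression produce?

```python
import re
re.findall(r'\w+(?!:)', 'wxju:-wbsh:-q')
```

A negative assertion filters positions out without eating any characters.
Scanning left to right: at [0:3] → 'wxj'; at [6:9] → 'wbs'; at [12:13] → 'q'.
With no groups in the pattern, `findall` gives back each whole match — 3 here.

['wxj', 'wbs', 'q']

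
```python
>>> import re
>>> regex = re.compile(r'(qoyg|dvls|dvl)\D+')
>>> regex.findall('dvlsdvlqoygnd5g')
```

Alternation isn't longest-match — the leftmost alternative that fits at this position is chosen.
Because there's exactly one group, `findall` drops the full match and keeps group 1 from the one hit.

['dvls']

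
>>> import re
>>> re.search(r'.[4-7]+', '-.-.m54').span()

Pattern: any character; then one or more of a character in [4-7].
`re.search` tries every starting position until one works.
The match spans [4:7] → 'm54'.

(4, 7)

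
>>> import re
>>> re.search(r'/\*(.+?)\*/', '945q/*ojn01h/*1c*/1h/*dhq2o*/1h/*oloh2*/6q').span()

With the lazy modifier that quantifier settles for the fewest repetitions that let the rest of the pattern succeed (the atoms after it are unaffected and can still be greedy).
Unlike `match`, `search` isn't anchored — it looks for the pattern anywhere in the string.
The match spans [4:18] → '/*ojn01h/*1c*/'.
Captured: group 1 = 'ojn01h/*1c'.

(4, 18)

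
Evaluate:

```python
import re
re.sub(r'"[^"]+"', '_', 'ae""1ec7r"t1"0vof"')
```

`sub` substitutes '_' at each match site.

'ae"_t1_'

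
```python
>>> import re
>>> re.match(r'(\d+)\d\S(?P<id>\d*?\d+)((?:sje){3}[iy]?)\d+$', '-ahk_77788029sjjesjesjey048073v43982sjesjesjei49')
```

None

This matches one or more of a digit (captured); then a digit, then a non-whitespace character; then zero or more of a digit (lazy), then one or more of a digit (captured as 'id'); then the literal 'sje' repeated 3 times, then optionally one of [iy] (captured); then one or more of a digit; then anchored at the end.
`re.match` only tries the pattern at the start of the string.
Here the string doesn't start with a match, so the call returns None.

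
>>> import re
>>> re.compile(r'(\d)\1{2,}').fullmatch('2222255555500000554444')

None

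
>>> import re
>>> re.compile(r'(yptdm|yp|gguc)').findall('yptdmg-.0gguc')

Alternation tries branches left to right and keeps the first one that lets the overall match succeed at that position.
Scanning left to right: at [0:5] match 'yptdm', group 1 = 'yptdm'; at [9:13] match 'gguc', group 1 = 'gguc'.
One capturing group, so `findall` returns just the captured substring from each match — 2 in all.

['yptdm', 'gguc']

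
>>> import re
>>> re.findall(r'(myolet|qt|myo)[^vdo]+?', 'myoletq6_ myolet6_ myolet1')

['myolet', 'myolet', 'myolet']

Branches in `(...|...)` are attempted left-to-right; the first branch that allows the whole pattern to succeed is taken.
Scanning left to right: at [0:7] match 'myoletq', group 1 = 'myolet'; at [10:17] match 'myolet6', group 1 = 'myolet'; at [19:26] match 'myolet1', group 1 = 'myolet'.
`findall` collects group 1 from each match (3 total).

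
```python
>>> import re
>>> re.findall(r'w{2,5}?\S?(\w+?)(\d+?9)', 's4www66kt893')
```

[('66kt', '89')]

With the lazy modifier that quantifier settles for the fewest repetitions that let the rest of the pattern succeed (the atoms after it are unaffected and can still be greedy).
2 groups means the one result is a tuple of 2 captured strings — 1 here.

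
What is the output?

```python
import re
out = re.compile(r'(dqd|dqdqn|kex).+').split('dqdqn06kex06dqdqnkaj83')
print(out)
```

Branches in `(...|...)` are attempted left-to-right; the first branch that allows the whole pattern to succeed is taken.
Because the pattern has a capturing group, `split` also inserts each captured text between the pieces.

['', 'dqd', '']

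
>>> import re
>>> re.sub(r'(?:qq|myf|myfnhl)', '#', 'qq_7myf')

Matches: at [0:2] → 'qq'; at [4:7] → 'myf'.
Every occurrence is swapped for '#'.

'#_7#'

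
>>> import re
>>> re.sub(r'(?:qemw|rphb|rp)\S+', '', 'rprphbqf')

''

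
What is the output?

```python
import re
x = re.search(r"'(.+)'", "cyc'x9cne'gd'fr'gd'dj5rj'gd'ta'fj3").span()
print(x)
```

(3, 31)

`re.search` tries every starting position until one works.
The match spans [3:31] → "'x9cne'gd'fr'gd'dj5rj'gd'ta'".
Captured: group 1 = "x9cne'gd'fr'gd'dj5rj'gd'ta".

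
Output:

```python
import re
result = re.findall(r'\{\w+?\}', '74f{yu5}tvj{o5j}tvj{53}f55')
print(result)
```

With no groups in the pattern, `findall` gives back each whole match — 3 here.

['{yu5}', '{o5j}', '{53}']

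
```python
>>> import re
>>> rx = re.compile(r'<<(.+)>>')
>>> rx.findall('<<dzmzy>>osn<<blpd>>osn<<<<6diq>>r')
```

['dzmzy>>osn<<blpd>>osn<<<<6diq']

Scanning left to right: at [0:33] match '<<dzmzy>>osn<<blpd>>osn<<<<6diq>>', group 1 = 'dzmzy>>osn<<blpd>>osn<<<<6diq'.
One capturing group, so `findall` returns just the captured substring from the one match — 1 in all.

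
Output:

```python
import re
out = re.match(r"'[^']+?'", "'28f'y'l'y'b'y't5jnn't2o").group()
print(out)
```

'28f'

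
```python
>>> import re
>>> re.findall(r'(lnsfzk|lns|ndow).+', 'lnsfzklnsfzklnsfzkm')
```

['lnsfzk']

`|` is ordered: at each position the engine commits to the first alternative that works.
Scanning left to right: at [0:19] match 'lnsfzklnsfzklnsfzkm', group 1 = 'lnsfzk'.
One capturing group, so `findall` returns just the captured substring from the one match — 1 in all.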